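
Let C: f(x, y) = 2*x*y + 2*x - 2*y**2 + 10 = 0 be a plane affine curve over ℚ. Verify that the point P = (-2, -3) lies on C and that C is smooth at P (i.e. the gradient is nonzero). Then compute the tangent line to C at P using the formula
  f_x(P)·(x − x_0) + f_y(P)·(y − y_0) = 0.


Tangent line at P: -4*x + 8*y + 16 = 0.

Step 1: f(-2, -3) = 0, so P lies on C.
Step 2: partial derivatives
  f_x(x, y) = 2*y + 2, f_y(x, y) = 2*x - 4*y.
  f_x(P) = -4, f_y(P) = 8 (gradient nonzero, so P is smooth).
Step 3: tangent line at P: -4·(x − -2) + 8·(y − -3) = 0.
Expanding: -4*x + 8*y + 16 = 0.


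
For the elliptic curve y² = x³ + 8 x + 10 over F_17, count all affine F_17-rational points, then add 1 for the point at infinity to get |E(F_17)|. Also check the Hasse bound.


Affine points = {(1, 6), (1, 11), (2, 0), (4, 2), (4, 15), (6, 6), (6, 11), (7, 1), (7, 16), (8, 5), (8, 12), (10, 6), (10, 11), (11, 1), (11, 16), (12, 7), (12, 10), (13, 4), (13, 13), (16, 1), (16, 16)}; affine count = 21; |E(F_17)| = 22.

Discriminant check: Δ ∝ 4a³ + 27b² = 4·8³ + 27·10² = 4·512 + 27·100 ≡ 5 (mod 17). Nonzero ⇒ E is nonsingular.
For each x ∈ F_17, compute rhs = x³ + 8·x + 10 mod 17, then count y ∈ F_17 with y² ≡ rhs.
  x = 0: rhs = 10, matching y values: none (0 points).
  x = 1: rhs = 2, matching y values: 6, 11 (2 points).
  x = 2: rhs = 0, matching y values: 0 (1 points).
  x = 3: rhs = 10, matching y values: none (0 points).
  x = 4: rhs = 4, matching y values: 2, 15 (2 points).
  x = 5: rhs = 5, matching y values: none (0 points).
  x = 6: rhs = 2, matching y values: 6, 11 (2 points).
  x = 7: rhs = 1, matching y values: 1, 16 (2 points).
  x = 8: rhs = 8, matching y values: 5, 12 (2 points).
  x = 9: rhs = 12, matching y values: none (0 points).
  x = 10: rhs = 2, matching y values: 6, 11 (2 points).
  x = 11: rhs = 1, matching y values: 1, 16 (2 points).
  x = 12: rhs = 15, matching y values: 7, 10 (2 points).
  x = 13: rhs = 16, matching y values: 4, 13 (2 points).
  x = 14: rhs = 10, matching y values: none (0 points).
  x = 15: rhs = 3, matching y values: none (0 points).
  x = 16: rhs = 1, matching y values: 1, 16 (2 points).
Total affine count: 21.
Full point count |E(F_17)| = 21 + 1 = 22.
Hasse bound: |22 − (17+1)| = |4| = 4 ≤ 2√17 ≈ 8.2462 ✓.


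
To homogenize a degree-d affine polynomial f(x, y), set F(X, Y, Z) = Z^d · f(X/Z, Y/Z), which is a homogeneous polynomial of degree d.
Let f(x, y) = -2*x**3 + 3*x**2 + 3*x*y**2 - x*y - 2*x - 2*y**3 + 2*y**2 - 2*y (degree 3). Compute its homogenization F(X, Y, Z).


F(X, Y, Z) = -2*X**3 + 3*X**2*Z + 3*X*Y**2 - X*Y*Z - 2*X*Z**2 - 2*Y**3 + 2*Y**2*Z - 2*Y*Z**2

deg(f) = 3.
Substitute x = X/Z, y = Y/Z into f, then multiply by Z^3.
  monomial -2·x^3·y^0 ↦ -2·X^3·Y^0·Z^0.
  monomial 3·x^2·y^0 ↦ 3·X^2·Y^0·Z^1.
  monomial 3·x^1·y^2 ↦ 3·X^1·Y^2·Z^0.
  monomial -1·x^1·y^1 ↦ -1·X^1·Y^1·Z^1.
  monomial -2·x^1·y^0 ↦ -2·X^1·Y^0·Z^2.
  monomial -2·x^0·y^3 ↦ -2·X^0·Y^3·Z^0.
  monomial 2·x^0·y^2 ↦ 2·X^0·Y^2·Z^1.
  monomial -2·x^0·y^1 ↦ -2·X^0·Y^1·Z^2.
Collecting: F(X, Y, Z) = -2*X**3 + 3*X**2*Z + 3*X*Y**2 - X*Y*Z - 2*X*Z**2 - 2*Y**3 + 2*Y**2*Z - 2*Y*Z**2.


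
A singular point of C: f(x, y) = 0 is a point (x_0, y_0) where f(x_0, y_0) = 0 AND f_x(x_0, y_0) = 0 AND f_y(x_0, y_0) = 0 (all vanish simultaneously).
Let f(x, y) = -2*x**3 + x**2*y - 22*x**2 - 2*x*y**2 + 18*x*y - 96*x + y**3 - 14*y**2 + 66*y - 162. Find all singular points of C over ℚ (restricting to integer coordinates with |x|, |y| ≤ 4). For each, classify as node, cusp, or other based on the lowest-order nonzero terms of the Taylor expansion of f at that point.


Singular points: {(-3, 3)}; classification: node.

Compute partial derivatives:
  f_x = -6*x**2 + 2*x*y - 44*x - 2*y**2 + 18*y - 96.
  f_y = x**2 - 4*x*y + 18*x + 3*y**2 - 28*y + 66.
Scan x_0 ∈ {−4, ..., 4}. For each x_0, f_y(x_0, y) is a polynomial in y; find its integer roots y ∈ {−4, ..., 4}, then test f_x and f at those candidates.
  x = -4: f_y(-4, y) = 3*y**2 - 12*y + 10; no integer root y with |y| ≤ 4.
  x = -3: f_y(-3, y) = 3*y**2 - 16*y + 21; vanishes at y ∈ {3}. (-3, 3): f_x = 0, f = 0 — SINGULAR.
  x = -2: f_y(-2, y) = 3*y**2 - 20*y + 34; no integer root y with |y| ≤ 4.
  x = -1: f_y(-1, y) = 3*y**2 - 24*y + 49; no integer root y with |y| ≤ 4.
  x = 0: f_y(0, y) = 3*y**2 - 28*y + 66; no integer root y with |y| ≤ 4.
  x = 1: f_y(1, y) = 3*y**2 - 32*y + 85; no integer root y with |y| ≤ 4.
  x = 2: f_y(2, y) = 3*y**2 - 36*y + 106; no integer root y with |y| ≤ 4.
  x = 3: f_y(3, y) = 3*y**2 - 40*y + 129; no integer root y with |y| ≤ 4.
  x = 4: f_y(4, y) = 3*y**2 - 44*y + 154; no integer root y with |y| ≤ 4.
Only singular point on the grid: (-3, 3).
Classify: substitute x = -3 + u, y = 3 + v and expand: f = -2*u**3 + u**2*v - u**2 - 2*u*v**2 + v**3 + v**2.
No constant or linear terms (consistent with a singular point). Quadratic part: -u**2 + v**2. Cubic part: -2*u**3 + u**2*v - 2*u*v**2 + v**3.
The quadratic part v**2 - u**2 = (v − u)(v + u) splits into two distinct linear factors, so there are two distinct tangent lines y − 3 = ±(x − -3) — this is a node (ordinary double point).
Classification: node.


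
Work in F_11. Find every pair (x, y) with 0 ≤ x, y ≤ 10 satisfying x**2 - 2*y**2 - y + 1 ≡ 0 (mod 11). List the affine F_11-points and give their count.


Affine F_11-points: {(0, 6), (0, 10), (3, 2), (3, 3), (4, 7), (4, 9), (5, 8), (6, 8), (7, 7), (7, 9), (8, 2), (8, 3)}; count = 12.

For each of the 121 pairs (x, y) ∈ F_11², evaluate f(x, y) mod 11. Record the zeros.
  x = 0: [0↦1, 1↦9, 2↦2, 3↦2, 4↦9, 5↦1, 6↦0, 7↦6, 8↦8, 9↦6, 10↦0]  zeros at y ∈ {6, 10}
  x = 1: [0↦2, 1↦10, 2↦3, 3↦3, 4↦10, 5↦2, 6↦1, 7↦7, 8↦9, 9↦7, 10↦1]  zeros at y ∈ ∅
  x = 2: [0↦5, 1↦2, 2↦6, 3↦6, 4↦2, 5↦5, 6↦4, 7↦10, 8↦1, 9↦10, 10↦4]  zeros at y ∈ ∅
  x = 3: [0↦10, 1↦7, 2↦0, 3↦0, 4↦7, 5↦10, 6↦9, 7↦4, 8↦6, 9↦4, 10↦9]  zeros at y ∈ {2, 3}
  x = 4: [0↦6, 1↦3, 2↦7, 3↦7, 4↦3, 5↦6, 6↦5, 7↦0, 8↦2, 9↦0, 10↦5]  zeros at y ∈ {7, 9}
  x = 5: [0↦4, 1↦1, 2↦5, 3↦5, 4↦1, 5↦4, 6↦3, 7↦9, 8↦0, 9↦9, 10↦3]  zeros at y ∈ {8}
  x = 6: [0↦4, 1↦1, 2↦5, 3↦5, 4↦1, 5↦4, 6↦3, 7↦9, 8↦0, 9↦9, 10↦3]  zeros at y ∈ {8}
  x = 7: [0↦6, 1↦3, 2↦7, 3↦7, 4↦3, 5↦6, 6↦5, 7↦0, 8↦2, 9↦0, 10↦5]  zeros at y ∈ {7, 9}
  x = 8: [0↦10, 1↦7, 2↦0, 3↦0, 4↦7, 5↦10, 6↦9, 7↦4, 8↦6, 9↦4, 10↦9]  zeros at y ∈ {2, 3}
  x = 9: [0↦5, 1↦2, 2↦6, 3↦6, 4↦2, 5↦5, 6↦4, 7↦10, 8↦1, 9↦10, 10↦4]  zeros at y ∈ ∅
  x = 10: [0↦2, 1↦10, 2↦3, 3↦3, 4↦10, 5↦2, 6↦1, 7↦7, 8↦9, 9↦7, 10↦1]  zeros at y ∈ ∅
Collecting zeros: affine points = {(0, 6), (0, 10), (3, 2), (3, 3), (4, 7), (4, 9), (5, 8), (6, 8), (7, 7), (7, 9), (8, 2), (8, 3)}.
Total count |C(F_11)_aff| = 12.


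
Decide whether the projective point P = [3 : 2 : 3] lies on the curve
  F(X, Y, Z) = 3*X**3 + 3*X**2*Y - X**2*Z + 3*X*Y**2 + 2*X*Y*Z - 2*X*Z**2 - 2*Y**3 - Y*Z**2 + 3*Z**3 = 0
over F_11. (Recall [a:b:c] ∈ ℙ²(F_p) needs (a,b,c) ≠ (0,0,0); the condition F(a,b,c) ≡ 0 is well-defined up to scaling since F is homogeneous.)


F(3,2,3) ≡ 8 (mod 11); P is NOT on the curve.

Evaluate F(3, 2, 3) term-by-term (mod 11).
  3*X**3 ↦ 3·27·1·1 = 81
  3*X**2*Y ↦ 3·9·2·1 = 54
  -X**2*Z ↦ -1·9·1·3 = -27
  3*X*Y**2 ↦ 3·3·4·1 = 36
  2*X*Y*Z ↦ 2·3·2·3 = 36
  -2*X*Z**2 ↦ -2·3·1·9 = -54
  -2*Y**3 ↦ -2·1·8·1 = -16
  -Y*Z**2 ↦ -1·1·2·9 = -18
  3*Z**3 ↦ 3·1·1·27 = 81
Sum: F(3, 2, 3) = (81) + (54) + (-27) + (36) + (36) + (-54) + (-16) + (-18) + (81) = 173.
Reducing mod 11: 173 ≡ 8 (mod 11).
Since F(a, b, c) ≡ 8 ≠ 0 (mod 11), P does NOT lie on the curve.


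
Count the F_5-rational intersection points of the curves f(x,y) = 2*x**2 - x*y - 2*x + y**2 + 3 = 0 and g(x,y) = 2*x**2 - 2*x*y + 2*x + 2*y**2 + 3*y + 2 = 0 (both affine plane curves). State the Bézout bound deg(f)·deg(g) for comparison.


Common zeros: {(3, 3)}; count = 1; Bézout bound = 4.

deg(f) = 2, deg(g) = 2, so Bézout bound = 4.
Scan x ∈ F_5. For each x, list the y ∈ F_5 with f(x, y) ≡ 0 and those with g(x, y) ≡ 0 (mod 5); the common zeros in that column are the intersection.
  x = 0: f ≡ 0 at y ∈ ∅; g ≡ 0 at y ∈ ∅; common: ∅.
  x = 1: f ≡ 0 at y ∈ {2, 4}; g ≡ 0 at y ∈ ∅; common: ∅.
  x = 2: f ≡ 0 at y ∈ {3, 4}; g ≡ 0 at y ∈ {1, 2}; common: ∅.
  x = 3: f ≡ 0 at y ∈ {0, 3}; g ≡ 0 at y ∈ {1, 3}; common: {3}.
  x = 4: f ≡ 0 at y ∈ ∅; g ≡ 0 at y ∈ {2, 3}; common: ∅.
Collecting: common zeros = {(3, 3)}, so the count is 1.
Comparison with the Bézout bound: 1 ≤ 4 = deg(f)·deg(g), as expected for curves with no common component (the affine F_5-count falls short of the bound because intersections may lie at infinity, over extension fields, or carry multiplicity).


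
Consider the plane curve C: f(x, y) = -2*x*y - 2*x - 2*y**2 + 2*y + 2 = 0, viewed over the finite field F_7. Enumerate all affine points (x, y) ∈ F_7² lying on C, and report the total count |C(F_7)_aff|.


Affine F_7-points: {(1, 0), (2, 2), (2, 4), (4, 1), (4, 3), (5, 5)}; count = 6.

For each of the 49 pairs (x, y) ∈ F_7², evaluate f(x, y) mod 7. Record the zeros.
  x = 0: [0↦2, 1↦2, 2↦5, 3↦4, 4↦6, 5↦4, 6↦5]  zeros at y ∈ ∅
  x = 1: [0↦0, 1↦5, 2↦6, 3↦3, 4↦3, 5↦6, 6↦5]  zeros at y ∈ {0}
  x = 2: [0↦5, 1↦1, 2↦0, 3↦2, 4↦0, 5↦1, 6↦5]  zeros at y ∈ {2, 4}
  x = 3: [0↦3, 1↦4, 2↦1, 3↦1, 4↦4, 5↦3, 6↦5]  zeros at y ∈ ∅
  x = 4: [0↦1, 1↦0, 2↦2, 3↦0, 4↦1, 5↦5, 6↦5]  zeros at y ∈ {1, 3}
  x = 5: [0↦6, 1↦3, 2↦3, 3↦6, 4↦5, 5↦0, 6↦5]  zeros at y ∈ {5}
  x = 6: [0↦4, 1↦6, 2↦4, 3↦5, 4↦2, 5↦2, 6↦5]  zeros at y ∈ ∅
Collecting zeros: affine points = {(1, 0), (2, 2), (2, 4), (4, 1), (4, 3), (5, 5)}.
Total count |C(F_7)_aff| = 6.


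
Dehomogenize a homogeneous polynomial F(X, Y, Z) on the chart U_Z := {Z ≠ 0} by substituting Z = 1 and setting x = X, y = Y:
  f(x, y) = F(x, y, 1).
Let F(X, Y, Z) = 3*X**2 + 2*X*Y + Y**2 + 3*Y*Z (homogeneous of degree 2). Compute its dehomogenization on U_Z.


f(x, y) = 3*x**2 + 2*x*y + y**2 + 3*y

On U_Z we set Z = 1. Each monomial c·X^i·Y^j·Z^k in F becomes c·x^i·y^j·1^k = c·x^i·y^j.
Substituting Z = 1: F(X, Y, 1) = 3*x**2 + 2*x*y + y**2 + 3*y.
Note: deg(f) ≤ deg(F) = 2; strict inequality happens when F is divisible by Z (lost terms).


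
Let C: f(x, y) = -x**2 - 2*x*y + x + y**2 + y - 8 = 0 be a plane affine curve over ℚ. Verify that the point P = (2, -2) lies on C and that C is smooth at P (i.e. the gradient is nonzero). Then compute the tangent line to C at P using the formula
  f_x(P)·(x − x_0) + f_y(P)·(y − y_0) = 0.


Tangent line at P: x - 7*y - 16 = 0.

Step 1: f(2, -2) = 0, so P lies on C.
Step 2: partial derivatives
  f_x(x, y) = -2*x - 2*y + 1, f_y(x, y) = -2*x + 2*y + 1.
  f_x(P) = 1, f_y(P) = -7 (gradient nonzero, so P is smooth).
Step 3: tangent line at P: 1·(x − 2) + -7·(y − -2) = 0.
Expanding: x - 7*y - 16 = 0.


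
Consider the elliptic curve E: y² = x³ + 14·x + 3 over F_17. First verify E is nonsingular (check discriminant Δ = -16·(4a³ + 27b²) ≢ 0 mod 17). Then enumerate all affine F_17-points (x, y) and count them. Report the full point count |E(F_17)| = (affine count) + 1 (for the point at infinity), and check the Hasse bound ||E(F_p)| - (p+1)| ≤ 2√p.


Affine points = {(1, 1), (1, 16), (3, 2), (3, 15), (4, 2), (4, 15), (7, 6), (7, 11), (8, 7), (8, 10), (9, 5), (9, 12), (10, 2), (10, 15), (11, 3), (11, 14), (13, 6), (13, 11), (14, 6), (14, 11), (15, 1), (15, 16)}; affine count = 22; |E(F_17)| = 23.

Discriminant check: Δ ∝ 4a³ + 27b² = 4·14³ + 27·3² = 4·2744 + 27·9 ≡ 16 (mod 17). Nonzero ⇒ E is nonsingular.
For each x ∈ F_17, compute rhs = x³ + 14·x + 3 mod 17, then count y ∈ F_17 with y² ≡ rhs.
  x = 0: rhs = 3, matching y values: none (0 points).
  x = 1: rhs = 1, matching y values: 1, 16 (2 points).
  x = 2: rhs = 5, matching y values: none (0 points).
  x = 3: rhs = 4, matching y values: 2, 15 (2 points).
  x = 4: rhs = 4, matching y values: 2, 15 (2 points).
  x = 5: rhs = 11, matching y values: none (0 points).
  x = 6: rhs = 14, matching y values: none (0 points).
  x = 7: rhs = 2, matching y values: 6, 11 (2 points).
  x = 8: rhs = 15, matching y values: 7, 10 (2 points).
  x = 9: rhs = 8, matching y values: 5, 12 (2 points).
  x = 10: rhs = 4, matching y values: 2, 15 (2 points).
  x = 11: rhs = 9, matching y values: 3, 14 (2 points).
  x = 12: rhs = 12, matching y values: none (0 points).
  x = 13: rhs = 2, matching y values: 6, 11 (2 points).
  x = 14: rhs = 2, matching y values: 6, 11 (2 points).
  x = 15: rhs = 1, matching y values: 1, 16 (2 points).
  x = 16: rhs = 5, matching y values: none (0 points).
Total affine count: 22.
Full point count |E(F_17)| = 22 + 1 = 23.
Hasse bound: |23 − (17+1)| = |5| = 5 ≤ 2√17 ≈ 8.2462 ✓.


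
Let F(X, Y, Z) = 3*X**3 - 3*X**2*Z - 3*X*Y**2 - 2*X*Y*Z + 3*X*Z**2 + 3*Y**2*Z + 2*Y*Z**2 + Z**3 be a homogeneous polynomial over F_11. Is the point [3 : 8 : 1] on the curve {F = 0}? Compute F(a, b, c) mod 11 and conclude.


F(3,8,1) ≡ 0 (mod 11); P is on the curve.

Evaluate F(3, 8, 1) term-by-term (mod 11).
  3*X**3 ↦ 3·27·1·1 = 81
  -3*X**2*Z ↦ -3·9·1·1 = -27
  -3*X*Y**2 ↦ -3·3·64·1 = -576
  -2*X*Y*Z ↦ -2·3·8·1 = -48
  3*X*Z**2 ↦ 3·3·1·1 = 9
  3*Y**2*Z ↦ 3·1·64·1 = 192
  2*Y*Z**2 ↦ 2·1·8·1 = 16
  Z**3 ↦ 1·1·1·1 = 1
Sum: F(3, 8, 1) = (81) + (-27) + (-576) + (-48) + (9) + (192) + (16) + (1) = -352.
Reducing mod 11: -352 ≡ 0 (mod 11).
Since F(a, b, c) ≡ 0 (mod 11), P lies on the curve.


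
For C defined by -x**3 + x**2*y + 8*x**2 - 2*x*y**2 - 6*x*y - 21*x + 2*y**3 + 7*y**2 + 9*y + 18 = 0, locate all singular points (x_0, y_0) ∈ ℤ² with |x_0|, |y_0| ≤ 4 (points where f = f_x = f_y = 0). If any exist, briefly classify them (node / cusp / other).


Singular points: {(3, 0)}; classification: node.

Compute partial derivatives:
  f_x = -3*x**2 + 2*x*y + 16*x - 2*y**2 - 6*y - 21.
  f_y = x**2 - 4*x*y - 6*x + 6*y**2 + 14*y + 9.
Scan x_0 ∈ {−4, ..., 4}. For each x_0, f_y(x_0, y) is a polynomial in y; find its integer roots y ∈ {−4, ..., 4}, then test f_x and f at those candidates.
  x = -4: f_y(-4, y) = 6*y**2 + 30*y + 49; no integer root y with |y| ≤ 4.
  x = -3: f_y(-3, y) = 6*y**2 + 26*y + 36; no integer root y with |y| ≤ 4.
  x = -2: f_y(-2, y) = 6*y**2 + 22*y + 25; no integer root y with |y| ≤ 4.
  x = -1: f_y(-1, y) = 6*y**2 + 18*y + 16; no integer root y with |y| ≤ 4.
  x = 0: f_y(0, y) = 6*y**2 + 14*y + 9; no integer root y with |y| ≤ 4.
  x = 1: f_y(1, y) = 6*y**2 + 10*y + 4; vanishes at y ∈ {-1}. (1, -1): f_x = -6 ≠ 0.
  x = 2: f_y(2, y) = 6*y**2 + 6*y + 1; no integer root y with |y| ≤ 4.
  x = 3: f_y(3, y) = 6*y**2 + 2*y; vanishes at y ∈ {0}. (3, 0): f_x = 0, f = 0 — SINGULAR.
  x = 4: f_y(4, y) = 6*y**2 - 2*y + 1; no integer root y with |y| ≤ 4.
Only singular point on the grid: (3, 0).
Classify: substitute x = 3 + u, y = 0 + v and expand: f = -u**3 + u**2*v - u**2 - 2*u*v**2 + 2*v**3 + v**2.
No constant or linear terms (consistent with a singular point). Quadratic part: -u**2 + v**2. Cubic part: -u**3 + u**2*v - 2*u*v**2 + 2*v**3.
The quadratic part v**2 - u**2 = (v − u)(v + u) splits into two distinct linear factors, so there are two distinct tangent lines y − 0 = ±(x − 3) — this is a node (ordinary double point).
Classification: node.


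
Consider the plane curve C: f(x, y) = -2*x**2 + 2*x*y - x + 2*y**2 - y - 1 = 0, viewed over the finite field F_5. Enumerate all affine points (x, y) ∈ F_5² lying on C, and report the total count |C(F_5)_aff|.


Affine F_5-points: {(0, 1), (0, 2), (3, 1), (3, 4), (4, 2)}; count = 5.

For each of the 25 pairs (x, y) ∈ F_5², evaluate f(x, y) mod 5. Record the zeros.
  x = 0: [0↦4, 1↦0, 2↦0, 3↦4, 4↦2]  zeros at y ∈ {1, 2}
  x = 1: [0↦1, 1↦4, 2↦1, 3↦2, 4↦2]  zeros at y ∈ ∅
  x = 2: [0↦4, 1↦4, 2↦3, 3↦1, 4↦3]  zeros at y ∈ ∅
  x = 3: [0↦3, 1↦0, 2↦1, 3↦1, 4↦0]  zeros at y ∈ {1, 4}
  x = 4: [0↦3, 1↦2, 2↦0, 3↦2, 4↦3]  zeros at y ∈ {2}
Collecting zeros: affine points = {(0, 1), (0, 2), (3, 1), (3, 4), (4, 2)}.
Total count |C(F_5)_aff| = 5.


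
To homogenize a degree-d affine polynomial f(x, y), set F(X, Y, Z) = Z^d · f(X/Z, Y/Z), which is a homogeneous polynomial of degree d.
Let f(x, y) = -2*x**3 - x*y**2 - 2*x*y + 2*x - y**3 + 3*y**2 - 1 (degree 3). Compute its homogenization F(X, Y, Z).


F(X, Y, Z) = -2*X**3 - X*Y**2 - 2*X*Y*Z + 2*X*Z**2 - Y**3 + 3*Y**2*Z - Z**3

deg(f) = 3.
Substitute x = X/Z, y = Y/Z into f, then multiply by Z^3.
  monomial -2·x^3·y^0 ↦ -2·X^3·Y^0·Z^0.
  monomial -1·x^1·y^2 ↦ -1·X^1·Y^2·Z^0.
  monomial -2·x^1·y^1 ↦ -2·X^1·Y^1·Z^1.
  monomial 2·x^1·y^0 ↦ 2·X^1·Y^0·Z^2.
  monomial -1·x^0·y^3 ↦ -1·X^0·Y^3·Z^0.
  monomial 3·x^0·y^2 ↦ 3·X^0·Y^2·Z^1.
  monomial -1·x^0·y^0 ↦ -1·X^0·Y^0·Z^3.
Collecting: F(X, Y, Z) = -2*X**3 - X*Y**2 - 2*X*Y*Z + 2*X*Z**2 - Y**3 + 3*Y**2*Z - Z**3.


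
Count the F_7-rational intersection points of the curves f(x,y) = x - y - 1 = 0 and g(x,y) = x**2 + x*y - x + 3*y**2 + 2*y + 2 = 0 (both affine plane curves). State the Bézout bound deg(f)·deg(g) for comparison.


Common zeros: {(5, 4), (6, 5)}; count = 2; Bézout bound = 2.

deg(f) = 1, deg(g) = 2, so Bézout bound = 2.
Scan x ∈ F_7. For each x, list the y ∈ F_7 with f(x, y) ≡ 0 and those with g(x, y) ≡ 0 (mod 7); the common zeros in that column are the intersection.
  x = 0: f ≡ 0 at y ∈ {6}; g ≡ 0 at y ∈ {1, 3}; common: ∅.
  x = 1: f ≡ 0 at y ∈ {0}; g ≡ 0 at y ∈ ∅; common: ∅.
  x = 2: f ≡ 0 at y ∈ {1}; g ≡ 0 at y ∈ ∅; common: ∅.
  x = 3: f ≡ 0 at y ∈ {2}; g ≡ 0 at y ∈ ∅; common: ∅.
  x = 4: f ≡ 0 at y ∈ {3}; g ≡ 0 at y ∈ {0, 5}; common: ∅.
  x = 5: f ≡ 0 at y ∈ {4}; g ≡ 0 at y ∈ {3, 4}; common: {4}.
  x = 6: f ≡ 0 at y ∈ {5}; g ≡ 0 at y ∈ {4, 5}; common: {5}.
Collecting: common zeros = {(5, 4), (6, 5)}, so the count is 2.
Comparison with the Bézout bound: 2 ≤ 2 = deg(f)·deg(g), as expected for curves with no common component (the bound is attained).


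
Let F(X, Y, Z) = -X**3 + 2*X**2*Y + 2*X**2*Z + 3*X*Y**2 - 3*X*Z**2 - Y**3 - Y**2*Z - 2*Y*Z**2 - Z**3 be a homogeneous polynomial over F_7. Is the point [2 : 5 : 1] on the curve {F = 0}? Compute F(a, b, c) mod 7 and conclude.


F(2,5,1) ≡ 2 (mod 7); P is NOT on the curve.

Evaluate F(2, 5, 1) term-by-term (mod 7).
  -X**3 ↦ -1·8·1·1 = -8
  2*X**2*Y ↦ 2·4·5·1 = 40
  2*X**2*Z ↦ 2·4·1·1 = 8
  3*X*Y**2 ↦ 3·2·25·1 = 150
  -3*X*Z**2 ↦ -3·2·1·1 = -6
  -Y**3 ↦ -1·1·125·1 = -125
  -Y**2*Z ↦ -1·1·25·1 = -25
  -2*Y*Z**2 ↦ -2·1·5·1 = -10
  -Z**3 ↦ -1·1·1·1 = -1
Sum: F(2, 5, 1) = (-8) + (40) + (8) + (150) + (-6) + (-125) + (-25) + (-10) + (-1) = 23.
Reducing mod 7: 23 ≡ 2 (mod 7).
Since F(a, b, c) ≡ 2 ≠ 0 (mod 7), P does NOT lie on the curve.


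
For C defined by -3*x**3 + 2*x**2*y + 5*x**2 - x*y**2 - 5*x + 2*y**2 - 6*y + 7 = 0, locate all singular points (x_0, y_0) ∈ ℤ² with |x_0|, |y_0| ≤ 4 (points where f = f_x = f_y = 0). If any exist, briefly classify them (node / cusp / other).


Singular points: {(1, 2)}; classification: cusp.

Compute partial derivatives:
  f_x = -9*x**2 + 4*x*y + 10*x - y**2 - 5.
  f_y = 2*x**2 - 2*x*y + 4*y - 6.
Scan x_0 ∈ {−4, ..., 4}. For each x_0, f_y(x_0, y) is a polynomial in y; find its integer roots y ∈ {−4, ..., 4}, then test f_x and f at those candidates.
  x = -4: f_y(-4, y) = 12*y + 26; no integer root y with |y| ≤ 4.
  x = -3: f_y(-3, y) = 10*y + 12; no integer root y with |y| ≤ 4.
  x = -2: f_y(-2, y) = 8*y + 2; no integer root y with |y| ≤ 4.
  x = -1: f_y(-1, y) = 6*y - 4; no integer root y with |y| ≤ 4.
  x = 0: f_y(0, y) = 4*y - 6; no integer root y with |y| ≤ 4.
  x = 1: f_y(1, y) = 2*y - 4; vanishes at y ∈ {2}. (1, 2): f_x = 0, f = 0 — SINGULAR.
  x = 2: f_y(2, y) = 2; no integer root y with |y| ≤ 4.
  x = 3: f_y(3, y) = 12 - 2*y; no integer root y with |y| ≤ 4.
  x = 4: f_y(4, y) = 26 - 4*y; no integer root y with |y| ≤ 4.
Only singular point on the grid: (1, 2).
Classify: substitute x = 1 + u, y = 2 + v and expand: f = -3*u**3 + 2*u**2*v - u*v**2 + v**2.
No constant or linear terms (consistent with a singular point). Quadratic part: v**2. Cubic part: -3*u**3 + 2*u**2*v - u*v**2.
The quadratic part v**2 is a perfect square, so there is a single (double) tangent line v = 0, i.e. y = 2. Restricting the cubic part to that line (v = 0) leaves -3*u**3 ≠ 0, so f is not divisible by v and the branch is v² ≈ 3*u**3 to lowest order — this is a cusp.
Classification: cusp.


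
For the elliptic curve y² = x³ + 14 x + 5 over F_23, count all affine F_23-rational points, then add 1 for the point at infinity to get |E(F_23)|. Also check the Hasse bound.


Affine points = {(2, 8), (2, 15), (5, 4), (5, 19), (6, 11), (6, 12), (7, 3), (7, 20), (8, 10), (8, 13), (9, 3), (9, 20), (10, 8), (10, 15), (11, 8), (11, 15), (14, 1), (14, 22), (15, 5), (15, 18), (16, 1), (16, 22), (17, 2), (17, 21), (19, 0), (22, 6), (22, 17)}; affine count = 27; |E(F_23)| = 28.

Discriminant check: Δ ∝ 4a³ + 27b² = 4·14³ + 27·5² = 4·2744 + 27·25 ≡ 13 (mod 23). Nonzero ⇒ E is nonsingular.
For each x ∈ F_23, compute rhs = x³ + 14·x + 5 mod 23, then count y ∈ F_23 with y² ≡ rhs.
  x = 0: rhs = 5, matching y values: none (0 points).
  x = 1: rhs = 20, matching y values: none (0 points).
  x = 2: rhs = 18, matching y values: 8, 15 (2 points).
  x = 3: rhs = 5, matching y values: none (0 points).
  x = 4: rhs = 10, matching y values: none (0 points).
  x = 5: rhs = 16, matching y values: 4, 19 (2 points).
  x = 6: rhs = 6, matching y values: 11, 12 (2 points).
  x = 7: rhs = 9, matching y values: 3, 20 (2 points).
  x = 8: rhs = 8, matching y values: 10, 13 (2 points).
  x = 9: rhs = 9, matching y values: 3, 20 (2 points).
  x = 10: rhs = 18, matching y values: 8, 15 (2 points).
  x = 11: rhs = 18, matching y values: 8, 15 (2 points).
  x = 12: rhs = 15, matching y values: none (0 points).
  x = 13: rhs = 15, matching y values: none (0 points).
  x = 14: rhs = 1, matching y values: 1, 22 (2 points).
  x = 15: rhs = 2, matching y values: 5, 18 (2 points).
  x = 16: rhs = 1, matching y values: 1, 22 (2 points).
  x = 17: rhs = 4, matching y values: 2, 21 (2 points).
  x = 18: rhs = 17, matching y values: none (0 points).
  x = 19: rhs = 0, matching y values: 0 (1 points).
  x = 20: rhs = 5, matching y values: none (0 points).
  x = 21: rhs = 15, matching y values: none (0 points).
  x = 22: rhs = 13, matching y values: 6, 17 (2 points).
Total affine count: 27.
Full point count |E(F_23)| = 27 + 1 = 28.
Hasse bound: |28 − (23+1)| = |4| = 4 ≤ 2√23 ≈ 9.5917 ✓.


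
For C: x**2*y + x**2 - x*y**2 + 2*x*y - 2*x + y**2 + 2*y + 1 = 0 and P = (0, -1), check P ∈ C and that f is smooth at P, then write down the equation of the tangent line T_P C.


Tangent line at P: -5*x = 0.

Step 1: f(0, -1) = 0, so P lies on C.
Step 2: partial derivatives
  f_x(x, y) = 2*x*y + 2*x - y**2 + 2*y - 2, f_y(x, y) = x**2 - 2*x*y + 2*x + 2*y + 2.
  f_x(P) = -5, f_y(P) = 0 (gradient nonzero, so P is smooth).
Step 3: tangent line at P: -5·(x − 0) + 0·(y − -1) = 0.
Expanding: -5*x = 0.


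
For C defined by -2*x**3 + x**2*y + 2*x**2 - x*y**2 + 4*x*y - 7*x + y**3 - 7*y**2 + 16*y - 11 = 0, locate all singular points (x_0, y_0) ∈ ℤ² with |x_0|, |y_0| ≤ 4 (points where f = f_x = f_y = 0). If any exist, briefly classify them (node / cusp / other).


Singular points: {(1, 3)}; classification: node.

Compute partial derivatives:
  f_x = -6*x**2 + 2*x*y + 4*x - y**2 + 4*y - 7.
  f_y = x**2 - 2*x*y + 4*x + 3*y**2 - 14*y + 16.
Scan x_0 ∈ {−4, ..., 4}. For each x_0, f_y(x_0, y) is a polynomial in y; find its integer roots y ∈ {−4, ..., 4}, then test f_x and f at those candidates.
  x = -4: f_y(-4, y) = 3*y**2 - 6*y + 16; no integer root y with |y| ≤ 4.
  x = -3: f_y(-3, y) = 3*y**2 - 8*y + 13; no integer root y with |y| ≤ 4.
  x = -2: f_y(-2, y) = 3*y**2 - 10*y + 12; no integer root y with |y| ≤ 4.
  x = -1: f_y(-1, y) = 3*y**2 - 12*y + 13; no integer root y with |y| ≤ 4.
  x = 0: f_y(0, y) = 3*y**2 - 14*y + 16; vanishes at y ∈ {2}. (0, 2): f_x = -3 ≠ 0.
  x = 1: f_y(1, y) = 3*y**2 - 16*y + 21; vanishes at y ∈ {3}. (1, 3): f_x = 0, f = 0 — SINGULAR.
  x = 2: f_y(2, y) = 3*y**2 - 18*y + 28; no integer root y with |y| ≤ 4.
  x = 3: f_y(3, y) = 3*y**2 - 20*y + 37; no integer root y with |y| ≤ 4.
  x = 4: f_y(4, y) = 3*y**2 - 22*y + 48; no integer root y with |y| ≤ 4.
Only singular point on the grid: (1, 3).
Classify: substitute x = 1 + u, y = 3 + v and expand: f = -2*u**3 + u**2*v - u**2 - u*v**2 + v**3 + v**2.
No constant or linear terms (consistent with a singular point). Quadratic part: -u**2 + v**2. Cubic part: -2*u**3 + u**2*v - u*v**2 + v**3.
The quadratic part v**2 - u**2 = (v − u)(v + u) splits into two distinct linear factors, so there are two distinct tangent lines y − 3 = ±(x − 1) — this is a node (ordinary double point).
Classification: node.


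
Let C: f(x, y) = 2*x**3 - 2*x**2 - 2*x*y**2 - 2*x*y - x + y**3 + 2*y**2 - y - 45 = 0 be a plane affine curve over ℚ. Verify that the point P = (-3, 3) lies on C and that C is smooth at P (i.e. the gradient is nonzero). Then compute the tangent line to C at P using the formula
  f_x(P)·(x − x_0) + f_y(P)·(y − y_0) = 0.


Tangent line at P: 41*x + 80*y - 117 = 0.

Step 1: f(-3, 3) = 0, so P lies on C.
Step 2: partial derivatives
  f_x(x, y) = 6*x**2 - 4*x - 2*y**2 - 2*y - 1, f_y(x, y) = -4*x*y - 2*x + 3*y**2 + 4*y - 1.
  f_x(P) = 41, f_y(P) = 80 (gradient nonzero, so P is smooth).
Step 3: tangent line at P: 41·(x − -3) + 80·(y − 3) = 0.
Expanding: 41*x + 80*y - 117 = 0.


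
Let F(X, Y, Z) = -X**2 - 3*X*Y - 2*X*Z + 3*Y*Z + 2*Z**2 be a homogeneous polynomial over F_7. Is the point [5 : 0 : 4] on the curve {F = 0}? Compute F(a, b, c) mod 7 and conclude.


F(5,0,4) ≡ 2 (mod 7); P is NOT on the curve.

Evaluate F(5, 0, 4) term-by-term (mod 7).
  -X**2 ↦ -1·25·1·1 = -25
  -3*X*Y ↦ -3·5·0·1 = 0
  -2*X*Z ↦ -2·5·1·4 = -40
  3*Y*Z ↦ 3·1·0·4 = 0
  2*Z**2 ↦ 2·1·1·16 = 32
Sum: F(5, 0, 4) = (-25) + (0) + (-40) + (0) + (32) = -33.
Reducing mod 7: -33 ≡ 2 (mod 7).
Since F(a, b, c) ≡ 2 ≠ 0 (mod 7), P does NOT lie on the curve.


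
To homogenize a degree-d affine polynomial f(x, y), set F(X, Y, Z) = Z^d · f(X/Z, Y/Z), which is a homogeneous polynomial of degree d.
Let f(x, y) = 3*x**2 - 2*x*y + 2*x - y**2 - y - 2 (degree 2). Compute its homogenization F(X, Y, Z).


F(X, Y, Z) = 3*X**2 - 2*X*Y + 2*X*Z - Y**2 - Y*Z - 2*Z**2

deg(f) = 2.
Substitute x = X/Z, y = Y/Z into f, then multiply by Z^2.
  monomial 3·x^2·y^0 ↦ 3·X^2·Y^0·Z^0.
  monomial -2·x^1·y^1 ↦ -2·X^1·Y^1·Z^0.
  monomial 2·x^1·y^0 ↦ 2·X^1·Y^0·Z^1.
  monomial -1·x^0·y^2 ↦ -1·X^0·Y^2·Z^0.
  monomial -1·x^0·y^1 ↦ -1·X^0·Y^1·Z^1.
  monomial -2·x^0·y^0 ↦ -2·X^0·Y^0·Z^2.
Collecting: F(X, Y, Z) = 3*X**2 - 2*X*Y + 2*X*Z - Y**2 - Y*Z - 2*Z**2.


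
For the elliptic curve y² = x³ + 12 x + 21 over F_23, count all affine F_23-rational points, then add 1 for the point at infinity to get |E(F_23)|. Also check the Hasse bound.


Affine points = {(4, 8), (4, 15), (8, 10), (8, 13), (11, 9), (11, 14), (14, 9), (14, 14), (16, 10), (16, 13), (17, 3), (17, 20), (19, 1), (19, 22), (20, 2), (20, 21), (21, 9), (21, 14), (22, 10), (22, 13)}; affine count = 20; |E(F_23)| = 21.

Discriminant check: Δ ∝ 4a³ + 27b² = 4·12³ + 27·21² = 4·1728 + 27·441 ≡ 5 (mod 23). Nonzero ⇒ E is nonsingular.
For each x ∈ F_23, compute rhs = x³ + 12·x + 21 mod 23, then count y ∈ F_23 with y² ≡ rhs.
  x = 0: rhs = 21, matching y values: none (0 points).
  x = 1: rhs = 11, matching y values: none (0 points).
  x = 2: rhs = 7, matching y values: none (0 points).
  x = 3: rhs = 15, matching y values: none (0 points).
  x = 4: rhs = 18, matching y values: 8, 15 (2 points).
  x = 5: rhs = 22, matching y values: none (0 points).
  x = 6: rhs = 10, matching y values: none (0 points).
  x = 7: rhs = 11, matching y values: none (0 points).
  x = 8: rhs = 8, matching y values: 10, 13 (2 points).
  x = 9: rhs = 7, matching y values: none (0 points).
  x = 10: rhs = 14, matching y values: none (0 points).
  x = 11: rhs = 12, matching y values: 9, 14 (2 points).
  x = 12: rhs = 7, matching y values: none (0 points).
  x = 13: rhs = 5, matching y values: none (0 points).
  x = 14: rhs = 12, matching y values: 9, 14 (2 points).
  x = 15: rhs = 11, matching y values: none (0 points).
  x = 16: rhs = 8, matching y values: 10, 13 (2 points).
  x = 17: rhs = 9, matching y values: 3, 20 (2 points).
  x = 18: rhs = 20, matching y values: none (0 points).
  x = 19: rhs = 1, matching y values: 1, 22 (2 points).
  x = 20: rhs = 4, matching y values: 2, 21 (2 points).
  x = 21: rhs = 12, matching y values: 9, 14 (2 points).
  x = 22: rhs = 8, matching y values: 10, 13 (2 points).
Total affine count: 20.
Full point count |E(F_23)| = 20 + 1 = 21.
Hasse bound: |21 − (23+1)| = |-3| = 3 ≤ 2√23 ≈ 9.5917 ✓.


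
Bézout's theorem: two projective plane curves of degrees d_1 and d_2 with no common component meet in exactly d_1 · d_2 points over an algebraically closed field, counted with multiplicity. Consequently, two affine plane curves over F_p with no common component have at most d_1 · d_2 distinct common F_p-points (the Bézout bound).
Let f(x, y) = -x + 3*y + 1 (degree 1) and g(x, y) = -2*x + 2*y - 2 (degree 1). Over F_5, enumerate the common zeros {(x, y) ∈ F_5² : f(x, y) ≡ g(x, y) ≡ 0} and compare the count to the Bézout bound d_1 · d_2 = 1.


Common zeros: {(3, 4)}; count = 1; Bézout bound = 1.

deg(f) = 1, deg(g) = 1, so Bézout bound = 1.
Scan x ∈ F_5. For each x, list the y ∈ F_5 with f(x, y) ≡ 0 and those with g(x, y) ≡ 0 (mod 5); the common zeros in that column are the intersection.
  x = 0: f ≡ 0 at y ∈ {3}; g ≡ 0 at y ∈ {1}; common: ∅.
  x = 1: f ≡ 0 at y ∈ {0}; g ≡ 0 at y ∈ {2}; common: ∅.
  x = 2: f ≡ 0 at y ∈ {2}; g ≡ 0 at y ∈ {3}; common: ∅.
  x = 3: f ≡ 0 at y ∈ {4}; g ≡ 0 at y ∈ {4}; common: {4}.
  x = 4: f ≡ 0 at y ∈ {1}; g ≡ 0 at y ∈ {0}; common: ∅.
Collecting: common zeros = {(3, 4)}, so the count is 1.
Comparison with the Bézout bound: 1 ≤ 1 = deg(f)·deg(g), as expected for curves with no common component (the bound is attained).


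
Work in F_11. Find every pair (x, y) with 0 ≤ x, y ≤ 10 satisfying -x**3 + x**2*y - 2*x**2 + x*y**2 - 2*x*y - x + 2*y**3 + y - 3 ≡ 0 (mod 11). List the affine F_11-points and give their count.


Affine F_11-points: {(0, 1), (2, 4), (2, 7), (2, 10), (4, 1), (4, 9), (4, 10), (6, 0), (6, 1), (6, 7), (7, 0), (7, 5), (7, 8), (8, 5), (8, 6), (8, 7), (10, 5)}; count = 17.

For each of the 121 pairs (x, y) ∈ F_11², evaluate f(x, y) mod 11. Record the zeros.
  x = 0: [0↦8, 1↦0, 2↦4, 3↦10, 4↦8, 5↦10, 6↦6, 7↦8, 8↦6, 9↦1, 10↦5]  zeros at y ∈ {1}
  x = 1: [0↦4, 1↦7, 2↦2, 3↦1, 4↦5, 5↦4, 6↦10, 7↦2, 8↦3, 9↦3, 10↦3]  zeros at y ∈ ∅
  x = 2: [0↦1, 1↦6, 2↦5, 3↦10, 4↦0, 5↦9, 6↦5, 7↦0, 8↦6, 9↦2, 10↦0]  zeros at y ∈ {4, 7, 10}
  x = 3: [0↦4, 1↦2, 2↦7, 3↦9, 4↦9, 5↦8, 6↦7, 7↦7, 8↦9, 9↦3, 10↦1]  zeros at y ∈ ∅
  x = 4: [0↦7, 1↦0, 2↦2, 3↦3, 4↦4, 5↦6, 6↦10, 7↦6, 8↦6, 9↦0, 10↦0]  zeros at y ∈ {1, 9, 10}
  x = 5: [0↦4, 1↦5, 2↦6, 3↦8, 4↦1, 5↦8, 6↦8, 7↦2, 8↦2, 9↦9, 10↦2]  zeros at y ∈ ∅
  x = 6: [0↦0, 1↦0, 2↦2, 3↦7, 4↦5, 5↦8, 6↦6, 7↦0, 8↦2, 9↦2, 10↦1]  zeros at y ∈ {0, 1, 7}
  x = 7: [0↦0, 1↦1, 2↦6, 3↦5, 4↦10, 5↦0, 6↦9, 7↦5, 8↦0, 9↦6, 10↦2]  zeros at y ∈ {0, 5, 8}
  x = 8: [0↦9, 1↦2, 2↦1, 3↦7, 4↦10, 5↦0, 6↦0, 7↦0, 8↦1, 9↦4, 10↦10]  zeros at y ∈ {5, 6, 7}
  x = 9: [0↦10, 1↦8, 2↦3, 3↦7, 4↦10, 5↦2, 6↦6, 7↦1, 8↦10, 9↦1, 10↦8]  zeros at y ∈ ∅
  x = 10: [0↦8, 1↦2, 2↦6, 3↦10, 4↦4, 5↦0, 6↦10, 7↦2, 8↦10, 9↦2, 10↦1]  zeros at y ∈ {5}
Collecting zeros: affine points = {(0, 1), (2, 4), (2, 7), (2, 10), (4, 1), (4, 9), (4, 10), (6, 0), (6, 1), (6, 7), (7, 0), (7, 5), (7, 8), (8, 5), (8, 6), (8, 7), (10, 5)}.
Total count |C(F_11)_aff| = 17.


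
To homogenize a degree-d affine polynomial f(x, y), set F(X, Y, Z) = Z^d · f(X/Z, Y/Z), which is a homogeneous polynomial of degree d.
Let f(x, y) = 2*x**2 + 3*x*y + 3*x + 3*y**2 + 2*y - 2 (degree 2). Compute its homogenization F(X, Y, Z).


F(X, Y, Z) = 2*X**2 + 3*X*Y + 3*X*Z + 3*Y**2 + 2*Y*Z - 2*Z**2

deg(f) = 2.
Substitute x = X/Z, y = Y/Z into f, then multiply by Z^2.
  monomial 2·x^2·y^0 ↦ 2·X^2·Y^0·Z^0.
  monomial 3·x^1·y^1 ↦ 3·X^1·Y^1·Z^0.
  monomial 3·x^1·y^0 ↦ 3·X^1·Y^0·Z^1.
  monomial 3·x^0·y^2 ↦ 3·X^0·Y^2·Z^0.
  monomial 2·x^0·y^1 ↦ 2·X^0·Y^1·Z^1.
  monomial -2·x^0·y^0 ↦ -2·X^0·Y^0·Z^2.
Collecting: F(X, Y, Z) = 2*X**2 + 3*X*Y + 3*X*Z + 3*Y**2 + 2*Y*Z - 2*Z**2.


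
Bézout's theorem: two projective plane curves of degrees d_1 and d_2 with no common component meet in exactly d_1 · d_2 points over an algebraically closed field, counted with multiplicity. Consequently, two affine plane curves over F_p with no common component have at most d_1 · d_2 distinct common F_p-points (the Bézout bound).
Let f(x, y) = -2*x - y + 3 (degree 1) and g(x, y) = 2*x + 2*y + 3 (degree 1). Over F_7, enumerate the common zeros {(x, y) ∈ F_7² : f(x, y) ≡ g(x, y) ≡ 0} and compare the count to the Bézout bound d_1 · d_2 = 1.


Common zeros: {(1, 1)}; count = 1; Bézout bound = 1.

deg(f) = 1, deg(g) = 1, so Bézout bound = 1.
Scan x ∈ F_7. For each x, list the y ∈ F_7 with f(x, y) ≡ 0 and those with g(x, y) ≡ 0 (mod 7); the common zeros in that column are the intersection.
  x = 0: f ≡ 0 at y ∈ {3}; g ≡ 0 at y ∈ {2}; common: ∅.
  x = 1: f ≡ 0 at y ∈ {1}; g ≡ 0 at y ∈ {1}; common: {1}.
  x = 2: f ≡ 0 at y ∈ {6}; g ≡ 0 at y ∈ {0}; common: ∅.
  x = 3: f ≡ 0 at y ∈ {4}; g ≡ 0 at y ∈ {6}; common: ∅.
  x = 4: f ≡ 0 at y ∈ {2}; g ≡ 0 at y ∈ {5}; common: ∅.
  x = 5: f ≡ 0 at y ∈ {0}; g ≡ 0 at y ∈ {4}; common: ∅.
  x = 6: f ≡ 0 at y ∈ {5}; g ≡ 0 at y ∈ {3}; common: ∅.
Collecting: common zeros = {(1, 1)}, so the count is 1.
Comparison with the Bézout bound: 1 ≤ 1 = deg(f)·deg(g), as expected for curves with no common component (the bound is attained).


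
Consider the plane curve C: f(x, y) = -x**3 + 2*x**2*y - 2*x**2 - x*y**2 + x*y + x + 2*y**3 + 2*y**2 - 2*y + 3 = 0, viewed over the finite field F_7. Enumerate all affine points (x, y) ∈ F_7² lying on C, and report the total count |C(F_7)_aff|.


Affine F_7-points: {(2, 2), (2, 6), (3, 3), (4, 3), (5, 5)}; count = 5.

For each of the 49 pairs (x, y) ∈ F_7², evaluate f(x, y) mod 7. Record the zeros.
  x = 0: [0↦3, 1↦5, 2↦2, 3↦6, 4↦1, 5↦6, 6↦5]  zeros at y ∈ ∅
  x = 1: [0↦1, 1↦5, 2↦2, 3↦4, 4↦2, 5↦1, 6↦6]  zeros at y ∈ ∅
  x = 2: [0↦3, 1↦6, 2↦0, 3↦4, 4↦2, 5↦6, 6↦0]  zeros at y ∈ {2, 6}
  x = 3: [0↦3, 1↦2, 2↦4, 3↦0, 4↦2, 5↦1, 6↦2]  zeros at y ∈ {3}
  x = 4: [0↦2, 1↦1, 2↦1, 3↦0, 4↦3, 5↦1, 6↦6]  zeros at y ∈ {3}
  x = 5: [0↦1, 1↦4, 2↦6, 3↦5, 4↦6, 5↦0, 6↦6]  zeros at y ∈ {5}
  x = 6: [0↦1, 1↦5, 2↦6, 3↦2, 4↦5, 5↦6, 6↦3]  zeros at y ∈ ∅
Collecting zeros: affine points = {(2, 2), (2, 6), (3, 3), (4, 3), (5, 5)}.
Total count |C(F_7)_aff| = 5.


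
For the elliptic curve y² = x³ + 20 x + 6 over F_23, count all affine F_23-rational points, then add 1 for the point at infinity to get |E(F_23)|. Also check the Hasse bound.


Affine points = {(0, 11), (0, 12), (1, 2), (1, 21), (2, 10), (2, 13), (3, 1), (3, 22), (4, 9), (4, 14), (5, 1), (5, 22), (7, 11), (7, 12), (9, 8), (9, 15), (11, 4), (11, 19), (13, 5), (13, 18), (15, 1), (15, 22), (16, 11), (16, 12), (19, 0), (21, 2), (21, 21), (22, 10), (22, 13)}; affine count = 29; |E(F_23)| = 30.

Discriminant check: Δ ∝ 4a³ + 27b² = 4·20³ + 27·6² = 4·8000 + 27·36 ≡ 13 (mod 23). Nonzero ⇒ E is nonsingular.
For each x ∈ F_23, compute rhs = x³ + 20·x + 6 mod 23, then count y ∈ F_23 with y² ≡ rhs.
  x = 0: rhs = 6, matching y values: 11, 12 (2 points).
  x = 1: rhs = 4, matching y values: 2, 21 (2 points).
  x = 2: rhs = 8, matching y values: 10, 13 (2 points).
  x = 3: rhs = 1, matching y values: 1, 22 (2 points).
  x = 4: rhs = 12, matching y values: 9, 14 (2 points).
  x = 5: rhs = 1, matching y values: 1, 22 (2 points).
  x = 6: rhs = 20, matching y values: none (0 points).
  x = 7: rhs = 6, matching y values: 11, 12 (2 points).
  x = 8: rhs = 11, matching y values: none (0 points).
  x = 9: rhs = 18, matching y values: 8, 15 (2 points).
  x = 10: rhs = 10, matching y values: none (0 points).
  x = 11: rhs = 16, matching y values: 4, 19 (2 points).
  x = 12: rhs = 19, matching y values: none (0 points).
  x = 13: rhs = 2, matching y values: 5, 18 (2 points).
  x = 14: rhs = 17, matching y values: none (0 points).
  x = 15: rhs = 1, matching y values: 1, 22 (2 points).
  x = 16: rhs = 6, matching y values: 11, 12 (2 points).
  x = 17: rhs = 15, matching y values: none (0 points).
  x = 18: rhs = 11, matching y values: none (0 points).
  x = 19: rhs = 0, matching y values: 0 (1 points).
  x = 20: rhs = 11, matching y values: none (0 points).
  x = 21: rhs = 4, matching y values: 2, 21 (2 points).
  x = 22: rhs = 8, matching y values: 10, 13 (2 points).
Total affine count: 29.
Full point count |E(F_23)| = 29 + 1 = 30.
Hasse bound: |30 − (23+1)| = |6| = 6 ≤ 2√23 ≈ 9.5917 ✓.


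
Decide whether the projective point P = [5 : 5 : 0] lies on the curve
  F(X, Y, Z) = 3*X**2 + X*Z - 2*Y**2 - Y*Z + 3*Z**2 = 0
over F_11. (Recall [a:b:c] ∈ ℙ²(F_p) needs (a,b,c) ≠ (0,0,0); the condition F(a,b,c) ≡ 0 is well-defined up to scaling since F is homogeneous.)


F(5,5,0) ≡ 3 (mod 11); P is NOT on the curve.

Evaluate F(5, 5, 0) term-by-term (mod 11).
  3*X**2 ↦ 3·25·1·1 = 75
  X*Z ↦ 1·5·1·0 = 0
  -2*Y**2 ↦ -2·1·25·1 = -50
  -Y*Z ↦ -1·1·5·0 = 0
  3*Z**2 ↦ 3·1·1·0 = 0
Sum: F(5, 5, 0) = (75) + (0) + (-50) + (0) + (0) = 25.
Reducing mod 11: 25 ≡ 3 (mod 11).
Since F(a, b, c) ≡ 3 ≠ 0 (mod 11), P does NOT lie on the curve.


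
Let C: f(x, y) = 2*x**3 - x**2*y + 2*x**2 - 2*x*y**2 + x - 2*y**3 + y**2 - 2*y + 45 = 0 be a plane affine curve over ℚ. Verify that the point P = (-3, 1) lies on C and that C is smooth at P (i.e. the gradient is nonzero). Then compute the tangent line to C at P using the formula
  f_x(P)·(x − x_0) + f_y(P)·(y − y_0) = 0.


Tangent line at P: 47*x - 3*y + 144 = 0.

Step 1: f(-3, 1) = 0, so P lies on C.
Step 2: partial derivatives
  f_x(x, y) = 6*x**2 - 2*x*y + 4*x - 2*y**2 + 1, f_y(x, y) = -x**2 - 4*x*y - 6*y**2 + 2*y - 2.
  f_x(P) = 47, f_y(P) = -3 (gradient nonzero, so P is smooth).
Step 3: tangent line at P: 47·(x − -3) + -3·(y − 1) = 0.
Expanding: 47*x - 3*y + 144 = 0.


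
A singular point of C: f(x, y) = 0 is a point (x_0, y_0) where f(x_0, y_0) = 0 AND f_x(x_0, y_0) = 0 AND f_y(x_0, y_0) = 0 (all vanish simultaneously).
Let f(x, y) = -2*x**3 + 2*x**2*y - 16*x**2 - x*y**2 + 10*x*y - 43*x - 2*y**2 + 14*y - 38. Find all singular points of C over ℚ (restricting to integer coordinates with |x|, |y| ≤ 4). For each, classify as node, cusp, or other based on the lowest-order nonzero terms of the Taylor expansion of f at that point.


Singular points: {(-3, -1)}; classification: cusp.

Compute partial derivatives:
  f_x = -6*x**2 + 4*x*y - 32*x - y**2 + 10*y - 43.
  f_y = 2*x**2 - 2*x*y + 10*x - 4*y + 14.
Scan x_0 ∈ {−4, ..., 4}. For each x_0, f_y(x_0, y) is a polynomial in y; find its integer roots y ∈ {−4, ..., 4}, then test f_x and f at those candidates.
  x = -4: f_y(-4, y) = 4*y + 6; no integer root y with |y| ≤ 4.
  x = -3: f_y(-3, y) = 2*y + 2; vanishes at y ∈ {-1}. (-3, -1): f_x = 0, f = 0 — SINGULAR.
  x = -2: f_y(-2, y) = 2; no integer root y with |y| ≤ 4.
  x = -1: f_y(-1, y) = 6 - 2*y; vanishes at y ∈ {3}. (-1, 3): f_x = -8 ≠ 0.
  x = 0: f_y(0, y) = 14 - 4*y; no integer root y with |y| ≤ 4.
  x = 1: f_y(1, y) = 26 - 6*y; no integer root y with |y| ≤ 4.
  x = 2: f_y(2, y) = 42 - 8*y; no integer root y with |y| ≤ 4.
  x = 3: f_y(3, y) = 62 - 10*y; no integer root y with |y| ≤ 4.
  x = 4: f_y(4, y) = 86 - 12*y; no integer root y with |y| ≤ 4.
Only singular point on the grid: (-3, -1).
Classify: substitute x = -3 + u, y = -1 + v and expand: f = -2*u**3 + 2*u**2*v - u*v**2 + v**2.
No constant or linear terms (consistent with a singular point). Quadratic part: v**2. Cubic part: -2*u**3 + 2*u**2*v - u*v**2.
The quadratic part v**2 is a perfect square, so there is a single (double) tangent line v = 0, i.e. y = -1. Restricting the cubic part to that line (v = 0) leaves -2*u**3 ≠ 0, so f is not divisible by v and the branch is v² ≈ 2*u**3 to lowest order — this is a cusp.
Classification: cusp.
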